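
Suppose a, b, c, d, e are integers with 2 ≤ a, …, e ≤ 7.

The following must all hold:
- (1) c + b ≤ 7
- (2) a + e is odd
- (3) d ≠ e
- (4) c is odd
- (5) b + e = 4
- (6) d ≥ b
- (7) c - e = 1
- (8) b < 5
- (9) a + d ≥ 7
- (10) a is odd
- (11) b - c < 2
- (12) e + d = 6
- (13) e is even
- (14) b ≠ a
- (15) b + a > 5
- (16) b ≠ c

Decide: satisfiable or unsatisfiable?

Satisfiable

The assignment a = 5, b = 2, c = 3, d = 4, e = 2 works:
  constraint 1 holds since c + b = 5.
  constraint 5 holds since b + e = 4.
The rest check out directly.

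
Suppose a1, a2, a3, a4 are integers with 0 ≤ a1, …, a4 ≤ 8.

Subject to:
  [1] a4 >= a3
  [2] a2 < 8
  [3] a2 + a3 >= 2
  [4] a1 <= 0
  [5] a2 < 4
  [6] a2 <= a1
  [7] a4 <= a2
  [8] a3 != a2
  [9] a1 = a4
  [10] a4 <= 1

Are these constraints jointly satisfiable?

Unsatisfiable

From constraints 4 and 6: a2 ≤ a1 ≤ 0. From constraints 1 and 10: a3 ≤ a4 ≤ 1. Hence a2 + a3 ≤ 1. But constraint 3 requires a2 + a3 ≥ 2, and 2 > 1. Contradiction.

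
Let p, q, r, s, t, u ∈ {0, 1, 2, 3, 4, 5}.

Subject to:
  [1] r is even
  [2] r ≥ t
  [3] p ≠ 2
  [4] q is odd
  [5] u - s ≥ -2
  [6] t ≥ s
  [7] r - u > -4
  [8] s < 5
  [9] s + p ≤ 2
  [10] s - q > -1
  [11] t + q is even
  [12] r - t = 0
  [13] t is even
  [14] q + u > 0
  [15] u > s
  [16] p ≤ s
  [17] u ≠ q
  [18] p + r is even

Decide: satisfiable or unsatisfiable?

Unsatisfiable

Constraint 13 makes t even and constraint 4 makes q odd, so t + q must be odd. Constraint 11 says t + q is even — contradiction.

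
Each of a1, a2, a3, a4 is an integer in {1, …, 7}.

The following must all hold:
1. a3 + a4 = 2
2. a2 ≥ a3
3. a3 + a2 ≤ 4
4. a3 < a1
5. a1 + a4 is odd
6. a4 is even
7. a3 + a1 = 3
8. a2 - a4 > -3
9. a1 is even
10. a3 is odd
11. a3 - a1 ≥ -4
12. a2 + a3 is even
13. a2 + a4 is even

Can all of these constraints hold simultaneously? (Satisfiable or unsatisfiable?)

Unsatisfiable

Constraint 9 makes a1 even and constraint 6 makes a4 even, so a1 + a4 must be even. Constraint 5 says a1 + a4 is odd — contradiction.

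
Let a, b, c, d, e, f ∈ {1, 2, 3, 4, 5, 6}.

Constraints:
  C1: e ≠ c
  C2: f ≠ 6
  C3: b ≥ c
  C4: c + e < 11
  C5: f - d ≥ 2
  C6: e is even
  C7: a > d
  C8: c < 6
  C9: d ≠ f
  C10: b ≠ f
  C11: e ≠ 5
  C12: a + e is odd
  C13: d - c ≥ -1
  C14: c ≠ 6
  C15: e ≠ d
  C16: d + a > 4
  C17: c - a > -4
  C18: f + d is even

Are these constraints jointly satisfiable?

Take a = 5, b = 2, c = 2, d = 2, e = 6, f = 4. Then constraint 4: c + e = 8; constraint 5: f - d = 2, and every other listed constraint is also met.

Satisfiable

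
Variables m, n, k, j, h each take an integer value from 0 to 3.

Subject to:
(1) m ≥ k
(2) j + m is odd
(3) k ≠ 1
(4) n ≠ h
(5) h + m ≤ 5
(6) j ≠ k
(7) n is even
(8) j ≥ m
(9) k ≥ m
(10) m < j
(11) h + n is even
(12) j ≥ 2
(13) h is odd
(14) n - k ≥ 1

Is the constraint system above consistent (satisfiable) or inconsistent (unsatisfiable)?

Constraint 13 makes h odd and constraint 7 makes n even, so h + n must be odd. Constraint 11 says h + n is even — contradiction.

Unsatisfiable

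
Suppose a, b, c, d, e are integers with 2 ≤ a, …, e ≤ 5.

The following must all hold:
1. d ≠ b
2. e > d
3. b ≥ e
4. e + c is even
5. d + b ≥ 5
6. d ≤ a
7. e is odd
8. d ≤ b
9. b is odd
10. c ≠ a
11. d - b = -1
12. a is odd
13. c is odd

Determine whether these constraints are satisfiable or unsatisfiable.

Satisfiable

Take a = 3, b = 3, c = 5, d = 2, e = 3. Then constraint 4: e + c = 8 is even; constraint 5: d + b = 5; constraint 11: d - b = -1, and every other listed constraint is also met.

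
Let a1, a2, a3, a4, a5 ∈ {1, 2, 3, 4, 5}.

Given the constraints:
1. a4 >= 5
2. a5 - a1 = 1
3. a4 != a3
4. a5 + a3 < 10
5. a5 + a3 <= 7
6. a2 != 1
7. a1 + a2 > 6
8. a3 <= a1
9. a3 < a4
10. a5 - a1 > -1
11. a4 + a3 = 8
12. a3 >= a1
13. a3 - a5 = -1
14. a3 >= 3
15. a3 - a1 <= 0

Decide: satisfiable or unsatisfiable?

Setting (a1, a2, a3, a4, a5) = (3, 5, 3, 5, 4) satisfies everything: constraint 2: a5 - a1 = 1; constraint 4: a5 + a3 = 7, and the others follow.

Satisfiable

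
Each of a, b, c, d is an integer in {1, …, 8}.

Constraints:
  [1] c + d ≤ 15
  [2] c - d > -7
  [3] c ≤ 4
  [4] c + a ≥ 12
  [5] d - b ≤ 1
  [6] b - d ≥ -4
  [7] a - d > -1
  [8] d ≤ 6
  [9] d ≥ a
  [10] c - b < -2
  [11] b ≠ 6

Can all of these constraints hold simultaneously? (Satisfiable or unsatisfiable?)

From constraint 3: c ≤ 4. From constraints 8 and 9: a ≤ d ≤ 6. Hence c + a ≤ 10. But constraint 4 requires c + a ≥ 12, and 12 > 10. Contradiction.

Unsatisfiable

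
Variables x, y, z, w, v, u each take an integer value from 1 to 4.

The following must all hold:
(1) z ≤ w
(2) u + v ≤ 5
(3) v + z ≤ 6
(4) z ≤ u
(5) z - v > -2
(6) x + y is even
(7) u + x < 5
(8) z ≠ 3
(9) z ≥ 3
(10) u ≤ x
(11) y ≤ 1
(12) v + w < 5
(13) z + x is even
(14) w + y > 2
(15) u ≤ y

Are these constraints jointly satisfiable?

Unsatisfiable

From constraints 4 and 9: u ≥ z and z ≥ 3, so u ≥ 3. From constraints 11 and 15: u ≤ y and y ≤ 1, so u ≤ 1. But 1 < 3, so no value of u works.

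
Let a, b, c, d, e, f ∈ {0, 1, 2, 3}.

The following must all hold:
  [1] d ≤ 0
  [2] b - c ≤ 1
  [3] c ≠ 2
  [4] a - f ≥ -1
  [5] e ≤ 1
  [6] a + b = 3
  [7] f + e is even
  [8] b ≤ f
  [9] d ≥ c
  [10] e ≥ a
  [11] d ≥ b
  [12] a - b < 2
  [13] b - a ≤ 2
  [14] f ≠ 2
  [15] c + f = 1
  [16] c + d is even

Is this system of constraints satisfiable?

From constraints 5 and 10: a ≤ e ≤ 1. From constraints 1 and 11: b ≤ d ≤ 0. Hence a + b ≤ 1. But constraint 6 requires a + b = 3, and 3 > 1. Contradiction.

Unsatisfiable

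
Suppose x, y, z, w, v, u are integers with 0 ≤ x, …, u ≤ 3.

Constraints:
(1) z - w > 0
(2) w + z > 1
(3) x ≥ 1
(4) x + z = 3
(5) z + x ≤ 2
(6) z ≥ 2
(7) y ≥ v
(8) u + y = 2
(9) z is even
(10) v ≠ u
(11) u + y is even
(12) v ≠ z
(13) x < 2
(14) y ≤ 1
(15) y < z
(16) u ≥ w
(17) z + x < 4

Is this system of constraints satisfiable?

From constraint 6: z ≥ 2. From constraint 3: x ≥ 1. Hence z + x ≥ 3. But constraint 5 requires z + x ≤ 2, and 2 < 3. Contradiction.

Unsatisfiable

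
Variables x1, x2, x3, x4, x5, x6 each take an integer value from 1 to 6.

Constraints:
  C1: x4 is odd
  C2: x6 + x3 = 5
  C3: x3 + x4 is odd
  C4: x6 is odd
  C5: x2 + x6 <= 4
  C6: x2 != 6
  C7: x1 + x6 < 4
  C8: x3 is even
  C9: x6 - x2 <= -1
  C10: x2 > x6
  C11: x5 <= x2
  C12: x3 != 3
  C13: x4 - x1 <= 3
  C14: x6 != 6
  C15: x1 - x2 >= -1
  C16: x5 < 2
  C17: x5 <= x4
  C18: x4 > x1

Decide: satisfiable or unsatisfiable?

One satisfying assignment is x1 = 2, x2 = 2, x3 = 4, x4 = 5, x5 = 1, x6 = 1.
For the less obvious constraints — constraint 2: x6 + x3 = 5; constraint 5: x2 + x6 = 3 — and the others hold by inspection.

Satisfiable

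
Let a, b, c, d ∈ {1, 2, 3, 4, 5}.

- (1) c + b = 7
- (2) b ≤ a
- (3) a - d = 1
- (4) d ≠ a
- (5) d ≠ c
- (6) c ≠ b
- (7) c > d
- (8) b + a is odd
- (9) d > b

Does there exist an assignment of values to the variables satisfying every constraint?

Try a = 5, b = 2, c = 5, d = 4.
Check constraint 1: c + b = 7; constraint 3: a - d = 1. The remaining constraints are straightforward to verify.

Satisfiable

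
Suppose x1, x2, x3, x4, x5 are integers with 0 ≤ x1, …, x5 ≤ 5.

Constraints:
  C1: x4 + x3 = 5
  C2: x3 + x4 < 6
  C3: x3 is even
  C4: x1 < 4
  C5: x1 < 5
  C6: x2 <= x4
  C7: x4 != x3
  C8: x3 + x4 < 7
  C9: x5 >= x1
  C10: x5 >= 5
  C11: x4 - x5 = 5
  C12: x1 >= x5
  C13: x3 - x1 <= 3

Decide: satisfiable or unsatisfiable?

From constraints 10 and 12: x1 ≥ x5 and x5 ≥ 5, so x1 ≥ 5. From constraint 5: x1 ≤ 4. But 4 < 5, so no value of x1 works.

Unsatisfiable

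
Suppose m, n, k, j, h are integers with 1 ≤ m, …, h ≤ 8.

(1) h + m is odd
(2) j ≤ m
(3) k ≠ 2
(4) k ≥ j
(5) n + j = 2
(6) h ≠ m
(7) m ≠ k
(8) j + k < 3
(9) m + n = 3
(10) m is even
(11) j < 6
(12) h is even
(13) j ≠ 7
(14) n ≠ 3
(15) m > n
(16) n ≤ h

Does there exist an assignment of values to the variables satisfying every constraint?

Constraint 12 makes h even and constraint 10 makes m even, so h + m must be even. Constraint 1 says h + m is odd — contradiction.

Unsatisfiable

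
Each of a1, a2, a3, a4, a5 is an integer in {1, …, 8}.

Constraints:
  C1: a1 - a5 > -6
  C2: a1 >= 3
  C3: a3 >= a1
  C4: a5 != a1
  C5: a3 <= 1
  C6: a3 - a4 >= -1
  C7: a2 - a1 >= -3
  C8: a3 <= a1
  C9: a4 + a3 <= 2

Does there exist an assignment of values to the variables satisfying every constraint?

From constraint 2: a1 ≥ 3. From constraints 3 and 5: a1 ≤ a3 and a3 ≤ 1, so a1 ≤ 1. But 1 < 3, so no value of a1 works.

Unsatisfiable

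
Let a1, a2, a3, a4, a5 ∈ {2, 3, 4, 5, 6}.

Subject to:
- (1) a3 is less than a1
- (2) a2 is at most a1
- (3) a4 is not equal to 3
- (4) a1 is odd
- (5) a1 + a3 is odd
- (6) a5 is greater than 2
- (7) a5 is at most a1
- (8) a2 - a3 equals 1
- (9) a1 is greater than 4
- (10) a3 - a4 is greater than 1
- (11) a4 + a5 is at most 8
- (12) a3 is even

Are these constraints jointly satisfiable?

Try a1 = 5, a2 = 5, a3 = 4, a4 = 2, a5 = 3.
Check constraint 8: a2 - a3 = 1; constraint 10: a3 - a4 = 2. The remaining constraints are straightforward to verify.

Satisfiable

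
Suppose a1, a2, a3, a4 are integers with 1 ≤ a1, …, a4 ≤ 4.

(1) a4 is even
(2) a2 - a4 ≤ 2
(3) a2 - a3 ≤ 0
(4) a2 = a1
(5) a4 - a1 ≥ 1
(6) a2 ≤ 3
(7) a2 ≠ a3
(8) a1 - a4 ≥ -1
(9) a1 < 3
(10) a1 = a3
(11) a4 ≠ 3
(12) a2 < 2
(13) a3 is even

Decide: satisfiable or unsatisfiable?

From constraints 4 and 10, a2 = a1 = a3, so a2 = a3. But constraint 7 says a2 ≠ a3. Contradiction.

Unsatisfiable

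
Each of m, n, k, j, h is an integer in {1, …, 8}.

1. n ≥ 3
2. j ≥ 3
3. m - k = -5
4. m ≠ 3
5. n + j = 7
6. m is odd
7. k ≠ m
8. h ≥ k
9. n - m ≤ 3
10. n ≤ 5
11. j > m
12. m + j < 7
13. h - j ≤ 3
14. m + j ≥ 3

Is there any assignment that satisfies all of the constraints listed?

One satisfying assignment is m = 1, n = 4, k = 6, j = 3, h = 6.
For the less obvious constraints — constraint 3: m - k = -5; constraint 5: n + j = 7 — and the others hold by inspection.

Satisfiable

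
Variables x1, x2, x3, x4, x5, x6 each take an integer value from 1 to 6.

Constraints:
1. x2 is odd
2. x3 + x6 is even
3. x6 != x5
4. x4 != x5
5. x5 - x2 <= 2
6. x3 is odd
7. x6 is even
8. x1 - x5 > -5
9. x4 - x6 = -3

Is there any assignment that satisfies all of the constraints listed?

Constraint 6 makes x3 odd and constraint 7 makes x6 even, so x3 + x6 must be odd. Constraint 2 says x3 + x6 is even — contradiction.

Unsatisfiable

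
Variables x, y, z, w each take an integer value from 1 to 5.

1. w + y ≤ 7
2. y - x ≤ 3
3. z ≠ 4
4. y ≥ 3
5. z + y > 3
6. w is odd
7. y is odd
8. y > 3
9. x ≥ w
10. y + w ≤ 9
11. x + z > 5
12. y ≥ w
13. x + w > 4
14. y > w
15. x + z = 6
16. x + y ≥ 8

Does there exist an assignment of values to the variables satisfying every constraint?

The assignment x = 5, y = 5, z = 1, w = 1 works:
  constraint 1 holds since w + y = 6.
  constraint 2 holds since y - x = 0.
  constraint 5 holds since z + y = 6.
The rest check out directly.

Satisfiable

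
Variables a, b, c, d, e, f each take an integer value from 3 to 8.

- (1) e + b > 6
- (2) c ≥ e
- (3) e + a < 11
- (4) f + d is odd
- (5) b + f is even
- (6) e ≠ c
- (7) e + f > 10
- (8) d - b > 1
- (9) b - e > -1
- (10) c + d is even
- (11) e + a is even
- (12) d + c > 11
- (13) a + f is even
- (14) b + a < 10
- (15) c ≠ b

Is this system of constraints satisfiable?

Satisfiable

Setting (a, b, c, d, e, f) = (4, 4, 5, 7, 4, 8) satisfies everything: constraint 1: e + b = 8; constraint 3: e + a = 8, and the others follow.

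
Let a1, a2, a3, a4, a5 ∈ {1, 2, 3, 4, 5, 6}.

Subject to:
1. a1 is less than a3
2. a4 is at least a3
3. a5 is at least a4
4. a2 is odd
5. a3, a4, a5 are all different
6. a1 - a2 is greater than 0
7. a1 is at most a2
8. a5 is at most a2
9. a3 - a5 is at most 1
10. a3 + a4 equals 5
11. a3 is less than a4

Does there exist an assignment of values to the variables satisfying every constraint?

Unsatisfiable

Constraints 1, 3, 6, 8, and 11 give a3 < a4, a4 ≤ a5, a5 ≤ a2, a2 < a1, a1 < a3. Chaining: a3 < a4 ≤ a5 ≤ a2 < a1 < a3, which forces a3 < a3 — impossible.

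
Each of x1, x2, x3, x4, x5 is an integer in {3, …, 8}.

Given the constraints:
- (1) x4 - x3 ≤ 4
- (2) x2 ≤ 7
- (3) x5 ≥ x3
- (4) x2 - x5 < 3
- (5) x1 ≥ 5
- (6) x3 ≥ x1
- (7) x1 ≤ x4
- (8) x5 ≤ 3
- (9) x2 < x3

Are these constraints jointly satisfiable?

Unsatisfiable

From constraints 5 and 6: x3 ≥ x1 and x1 ≥ 5, so x3 ≥ 5. From constraints 3 and 8: x3 ≤ x5 and x5 ≤ 3, so x3 ≤ 3. But 3 < 5, so no value of x3 works.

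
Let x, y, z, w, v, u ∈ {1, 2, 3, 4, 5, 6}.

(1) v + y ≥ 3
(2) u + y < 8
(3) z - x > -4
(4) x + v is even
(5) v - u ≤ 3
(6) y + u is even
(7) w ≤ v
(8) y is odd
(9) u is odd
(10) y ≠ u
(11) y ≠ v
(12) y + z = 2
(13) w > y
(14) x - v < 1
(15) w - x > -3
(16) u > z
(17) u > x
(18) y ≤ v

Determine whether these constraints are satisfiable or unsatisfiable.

One satisfying assignment is x = 3, y = 1, z = 1, w = 2, v = 5, u = 5.
For the less obvious constraints — constraint 1: v + y = 6; constraint 2: u + y = 6; constraint 3: z - x = -2 — and the others hold by inspection.

Satisfiable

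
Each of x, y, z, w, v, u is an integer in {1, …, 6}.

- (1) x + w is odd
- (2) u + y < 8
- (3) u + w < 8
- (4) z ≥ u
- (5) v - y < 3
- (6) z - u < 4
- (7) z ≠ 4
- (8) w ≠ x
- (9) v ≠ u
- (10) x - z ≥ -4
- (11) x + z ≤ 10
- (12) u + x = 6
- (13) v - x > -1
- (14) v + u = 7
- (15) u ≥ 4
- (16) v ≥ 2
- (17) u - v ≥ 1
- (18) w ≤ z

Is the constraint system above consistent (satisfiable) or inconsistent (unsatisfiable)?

Satisfiable

Setting (x, y, z, w, v, u) = (2, 3, 6, 3, 3, 4) satisfies everything: constraint 2: u + y = 7; constraint 3: u + w = 7, and the others follow.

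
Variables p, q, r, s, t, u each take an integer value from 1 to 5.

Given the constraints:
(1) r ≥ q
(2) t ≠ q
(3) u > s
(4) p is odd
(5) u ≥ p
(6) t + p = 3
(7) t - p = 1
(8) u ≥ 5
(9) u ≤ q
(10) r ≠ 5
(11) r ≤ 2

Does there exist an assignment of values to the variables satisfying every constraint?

Unsatisfiable

From constraints 8 and 9: q ≥ u and u ≥ 5, so q ≥ 5. From constraints 1 and 11: q ≤ r and r ≤ 2, so q ≤ 2. But 2 < 5, so no value of q works.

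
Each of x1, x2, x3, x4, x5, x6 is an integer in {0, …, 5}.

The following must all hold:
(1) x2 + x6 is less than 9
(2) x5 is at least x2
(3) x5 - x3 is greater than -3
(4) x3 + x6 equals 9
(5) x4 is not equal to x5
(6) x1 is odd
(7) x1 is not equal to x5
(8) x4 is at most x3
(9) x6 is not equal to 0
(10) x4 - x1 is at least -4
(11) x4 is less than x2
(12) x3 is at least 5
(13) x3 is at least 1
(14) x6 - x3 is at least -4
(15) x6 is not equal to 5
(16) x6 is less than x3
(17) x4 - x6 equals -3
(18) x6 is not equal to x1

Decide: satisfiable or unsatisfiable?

Try x1 = 5, x2 = 4, x3 = 5, x4 = 1, x5 = 4, x6 = 4.
Check constraint 1: x2 + x6 = 8; constraint 3: x5 - x3 = -1. The remaining constraints are straightforward to verify.

Satisfiable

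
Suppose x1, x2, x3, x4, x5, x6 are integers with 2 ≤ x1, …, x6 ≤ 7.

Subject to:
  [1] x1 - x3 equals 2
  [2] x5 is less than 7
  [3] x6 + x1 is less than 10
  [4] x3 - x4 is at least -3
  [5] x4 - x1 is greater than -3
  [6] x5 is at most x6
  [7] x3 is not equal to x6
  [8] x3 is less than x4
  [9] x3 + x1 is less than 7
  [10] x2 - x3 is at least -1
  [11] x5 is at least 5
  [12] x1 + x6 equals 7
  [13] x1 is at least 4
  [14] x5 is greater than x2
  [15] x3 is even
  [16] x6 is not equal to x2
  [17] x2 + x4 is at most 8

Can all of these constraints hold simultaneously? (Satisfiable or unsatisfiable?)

From constraint 13: x1 ≥ 4. From constraints 6 and 11: x6 ≥ x5 ≥ 5. Hence x1 + x6 ≥ 9. But constraint 12 requires x1 + x6 = 7, and 7 < 9. Contradiction.

Unsatisfiable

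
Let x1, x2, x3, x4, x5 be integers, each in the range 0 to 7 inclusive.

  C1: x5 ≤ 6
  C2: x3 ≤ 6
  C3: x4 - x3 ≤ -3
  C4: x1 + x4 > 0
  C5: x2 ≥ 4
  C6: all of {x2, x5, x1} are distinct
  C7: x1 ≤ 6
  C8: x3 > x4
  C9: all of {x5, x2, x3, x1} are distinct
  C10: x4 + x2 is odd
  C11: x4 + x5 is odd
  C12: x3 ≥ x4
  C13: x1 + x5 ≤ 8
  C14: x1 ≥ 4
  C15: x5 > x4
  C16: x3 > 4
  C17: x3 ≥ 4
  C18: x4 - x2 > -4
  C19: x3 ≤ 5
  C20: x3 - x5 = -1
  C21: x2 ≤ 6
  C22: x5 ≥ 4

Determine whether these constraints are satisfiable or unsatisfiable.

Unsatisfiable

Constraints 1, 2, 5, 7, 14, 17, 21, and 22 confine each of x5, x2, x3, x1 to the 3 values {4, …, 6}.
Constraint 9 requires all 4 of them to be distinct, but only 3 values are available — impossible by the pigeonhole principle.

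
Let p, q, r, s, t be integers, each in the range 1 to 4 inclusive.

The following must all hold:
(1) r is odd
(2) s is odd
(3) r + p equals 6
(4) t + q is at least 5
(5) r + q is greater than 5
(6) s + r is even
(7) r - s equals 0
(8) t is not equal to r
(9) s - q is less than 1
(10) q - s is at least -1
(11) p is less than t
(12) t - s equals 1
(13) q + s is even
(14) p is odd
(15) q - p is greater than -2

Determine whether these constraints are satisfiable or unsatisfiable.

Satisfiable

Try p = 3, q = 3, r = 3, s = 3, t = 4.
Check constraint 3: r + p = 6; constraint 4: t + q = 7; constraint 5: r + q = 6. The remaining constraints are straightforward to verify.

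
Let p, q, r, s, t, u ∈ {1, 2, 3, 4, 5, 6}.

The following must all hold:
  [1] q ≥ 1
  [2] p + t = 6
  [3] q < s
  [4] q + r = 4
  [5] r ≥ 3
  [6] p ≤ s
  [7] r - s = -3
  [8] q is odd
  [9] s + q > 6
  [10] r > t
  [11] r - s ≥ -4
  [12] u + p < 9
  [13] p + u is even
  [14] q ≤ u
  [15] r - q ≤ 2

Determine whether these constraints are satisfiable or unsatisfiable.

Take p = 4, q = 1, r = 3, s = 6, t = 2, u = 2. Then constraint 2: p + t = 6; constraint 4: q + r = 4, and every other listed constraint is also met.

Satisfiable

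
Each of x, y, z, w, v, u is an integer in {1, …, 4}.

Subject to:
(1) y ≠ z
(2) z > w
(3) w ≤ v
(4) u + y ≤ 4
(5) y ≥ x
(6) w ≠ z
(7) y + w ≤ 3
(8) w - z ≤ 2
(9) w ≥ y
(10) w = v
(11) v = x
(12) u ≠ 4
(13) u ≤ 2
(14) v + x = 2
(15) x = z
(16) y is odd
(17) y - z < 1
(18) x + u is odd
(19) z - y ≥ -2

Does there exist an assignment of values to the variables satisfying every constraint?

Unsatisfiable

From constraints 10, 11, and 15, w = v = x = z, so w = z. But constraint 6 says w ≠ z. Contradiction.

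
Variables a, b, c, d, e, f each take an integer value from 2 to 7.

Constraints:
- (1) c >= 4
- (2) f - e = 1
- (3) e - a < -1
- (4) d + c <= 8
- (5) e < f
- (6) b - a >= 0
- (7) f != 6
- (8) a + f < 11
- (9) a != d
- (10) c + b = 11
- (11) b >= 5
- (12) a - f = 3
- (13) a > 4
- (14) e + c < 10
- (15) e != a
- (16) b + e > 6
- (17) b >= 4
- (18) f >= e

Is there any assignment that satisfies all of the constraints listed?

Setting (a, b, c, d, e, f) = (6, 6, 5, 2, 2, 3) satisfies everything: constraint 2: f - e = 1; constraint 3: e - a = -4; constraint 4: d + c = 7, and the others follow.

Satisfiable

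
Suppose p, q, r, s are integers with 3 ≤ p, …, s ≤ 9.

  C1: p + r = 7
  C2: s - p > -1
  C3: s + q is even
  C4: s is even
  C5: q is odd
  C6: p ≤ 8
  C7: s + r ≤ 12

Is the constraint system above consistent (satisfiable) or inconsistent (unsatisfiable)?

Constraint 4 makes s even and constraint 5 makes q odd, so s + q must be odd. Constraint 3 says s + q is even — contradiction.

Unsatisfiable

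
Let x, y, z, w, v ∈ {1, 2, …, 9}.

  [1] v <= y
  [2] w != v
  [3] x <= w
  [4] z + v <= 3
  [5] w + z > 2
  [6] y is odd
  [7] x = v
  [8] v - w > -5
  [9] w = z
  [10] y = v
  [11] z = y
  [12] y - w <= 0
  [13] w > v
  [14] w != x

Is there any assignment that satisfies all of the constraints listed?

From constraints 9, 10, and 11, w = z = y = v, so w = v. But constraint 2 says w ≠ v. Contradiction.

Unsatisfiable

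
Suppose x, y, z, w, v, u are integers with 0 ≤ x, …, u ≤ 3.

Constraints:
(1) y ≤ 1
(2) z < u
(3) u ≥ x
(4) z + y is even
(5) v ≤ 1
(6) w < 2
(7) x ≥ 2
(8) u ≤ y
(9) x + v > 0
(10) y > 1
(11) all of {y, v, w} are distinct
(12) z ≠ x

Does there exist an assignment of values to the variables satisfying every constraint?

From constraints 3 and 7: u ≥ x and x ≥ 2, so u ≥ 2. From constraints 1 and 8: u ≤ y and y ≤ 1, so u ≤ 1. But 1 < 2, so no value of u works.

Unsatisfiable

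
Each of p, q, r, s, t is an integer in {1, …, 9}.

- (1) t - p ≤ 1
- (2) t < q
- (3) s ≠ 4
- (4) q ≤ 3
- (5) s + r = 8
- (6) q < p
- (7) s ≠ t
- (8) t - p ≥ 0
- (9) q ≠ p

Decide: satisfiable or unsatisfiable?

Unsatisfiable

Constraints 2, 6, and 8 give t < q, q < p, p ≤ t. Chaining: t < q < p ≤ t, which forces t < t — impossible.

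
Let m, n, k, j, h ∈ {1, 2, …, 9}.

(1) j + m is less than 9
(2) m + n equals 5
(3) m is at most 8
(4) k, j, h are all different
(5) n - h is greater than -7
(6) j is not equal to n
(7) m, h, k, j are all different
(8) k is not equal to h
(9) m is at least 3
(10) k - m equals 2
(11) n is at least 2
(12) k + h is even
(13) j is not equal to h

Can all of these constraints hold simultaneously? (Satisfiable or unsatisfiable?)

Take m = 3, n = 2, k = 5, j = 4, h = 7. Then constraint 1: j + m = 7; constraint 2: m + n = 5; constraint 5: n - h = -5, and every other listed constraint is also met.

Satisfiable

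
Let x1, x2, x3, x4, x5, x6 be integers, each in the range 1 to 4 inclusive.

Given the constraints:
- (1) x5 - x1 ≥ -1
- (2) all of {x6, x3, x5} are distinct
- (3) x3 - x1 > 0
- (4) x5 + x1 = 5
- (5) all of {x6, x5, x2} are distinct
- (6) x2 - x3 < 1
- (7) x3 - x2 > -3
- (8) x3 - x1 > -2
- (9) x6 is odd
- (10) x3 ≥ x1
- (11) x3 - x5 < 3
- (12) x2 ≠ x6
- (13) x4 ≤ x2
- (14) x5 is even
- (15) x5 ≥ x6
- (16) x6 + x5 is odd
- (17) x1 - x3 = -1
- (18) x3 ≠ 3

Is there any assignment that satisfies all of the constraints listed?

Setting (x1, x2, x3, x4, x5, x6) = (3, 4, 4, 4, 2, 1) satisfies everything: constraint 1: x5 - x1 = -1; constraint 3: x3 - x1 = 1, and the others follow.

Satisfiable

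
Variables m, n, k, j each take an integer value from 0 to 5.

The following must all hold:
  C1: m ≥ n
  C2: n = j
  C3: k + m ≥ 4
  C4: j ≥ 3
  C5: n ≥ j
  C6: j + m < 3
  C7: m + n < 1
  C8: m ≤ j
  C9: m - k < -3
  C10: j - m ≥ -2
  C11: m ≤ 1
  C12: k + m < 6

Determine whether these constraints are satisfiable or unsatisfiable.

From constraints 4 and 5: n ≥ j and j ≥ 3, so n ≥ 3. From constraints 1 and 11: n ≤ m and m ≤ 1, so n ≤ 1. But 1 < 3, so no value of n works.

Unsatisfiable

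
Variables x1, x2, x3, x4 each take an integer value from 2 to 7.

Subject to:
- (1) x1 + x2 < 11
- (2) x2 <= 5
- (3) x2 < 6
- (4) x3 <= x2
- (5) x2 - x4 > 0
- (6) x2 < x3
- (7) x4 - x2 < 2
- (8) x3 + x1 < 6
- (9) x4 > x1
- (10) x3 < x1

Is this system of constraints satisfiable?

Constraints 5, 6, 9, and 10 give x2 < x3, x3 < x1, x1 < x4, x4 < x2. Chaining: x2 < x3 < x1 < x4 < x2, which forces x2 < x2 — impossible.

Unsatisfiable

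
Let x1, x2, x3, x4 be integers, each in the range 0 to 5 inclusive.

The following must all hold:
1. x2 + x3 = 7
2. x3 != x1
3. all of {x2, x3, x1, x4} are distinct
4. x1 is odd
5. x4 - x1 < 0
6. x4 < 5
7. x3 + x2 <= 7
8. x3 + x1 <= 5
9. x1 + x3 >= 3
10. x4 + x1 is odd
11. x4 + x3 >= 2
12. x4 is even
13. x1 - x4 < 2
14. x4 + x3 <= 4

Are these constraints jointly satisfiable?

Take x1 = 1, x2 = 4, x3 = 3, x4 = 0. Then constraint 1: x2 + x3 = 7; constraint 5: x4 - x1 = -1; constraint 7: x3 + x2 = 7, and every other listed constraint is also met.

Satisfiable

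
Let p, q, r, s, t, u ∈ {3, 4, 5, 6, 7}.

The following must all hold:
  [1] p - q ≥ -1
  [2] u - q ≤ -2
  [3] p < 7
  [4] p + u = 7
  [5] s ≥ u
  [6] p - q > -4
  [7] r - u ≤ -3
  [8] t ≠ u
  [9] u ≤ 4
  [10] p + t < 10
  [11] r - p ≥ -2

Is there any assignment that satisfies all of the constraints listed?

Unsatisfiable

Constraints 1, 2, 7, and 11 give p − q ≥ -1, q − u ≥ 2, u − r ≥ 3, r − p ≥ -2.
Adding all 4 inequalities: the left sides telescope to 0, and the right sides sum to (-1) + 2 + 3 + (-2) = 2. So 0 ≥ 2, which is false.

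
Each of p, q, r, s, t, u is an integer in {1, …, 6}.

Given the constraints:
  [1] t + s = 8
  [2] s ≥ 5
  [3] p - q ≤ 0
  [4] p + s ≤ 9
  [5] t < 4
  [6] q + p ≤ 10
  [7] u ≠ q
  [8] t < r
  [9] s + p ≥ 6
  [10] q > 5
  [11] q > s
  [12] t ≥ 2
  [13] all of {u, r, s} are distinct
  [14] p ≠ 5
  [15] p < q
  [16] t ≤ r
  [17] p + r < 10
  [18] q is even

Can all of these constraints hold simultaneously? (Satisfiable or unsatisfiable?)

Satisfiable

The assignment p = 4, q = 6, r = 4, s = 5, t = 3, u = 3 works:
  constraint 1 holds since t + s = 8.
  constraint 3 holds since p - q = -2.
  constraint 4 holds since p + s = 9.
The rest check out directly.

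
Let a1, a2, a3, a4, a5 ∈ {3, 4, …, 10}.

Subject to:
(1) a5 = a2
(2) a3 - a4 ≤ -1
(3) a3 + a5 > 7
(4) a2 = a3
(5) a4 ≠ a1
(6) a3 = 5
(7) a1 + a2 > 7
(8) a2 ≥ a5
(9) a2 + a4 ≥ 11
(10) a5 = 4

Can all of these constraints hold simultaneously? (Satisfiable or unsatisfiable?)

Unsatisfiable

Constraint 10 fixes a5 = 4 and constraint 6 fixes a3 = 5. Constraints 1 and 4 give a5 = a2 = a3, so a5 = a3. But 4 ≠ 5 — contradiction.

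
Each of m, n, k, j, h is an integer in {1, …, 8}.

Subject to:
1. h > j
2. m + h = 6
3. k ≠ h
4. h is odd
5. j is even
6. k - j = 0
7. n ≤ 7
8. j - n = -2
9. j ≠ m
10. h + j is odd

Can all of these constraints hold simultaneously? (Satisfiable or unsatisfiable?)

One satisfying assignment is m = 1, n = 6, k = 4, j = 4, h = 5.
For the less obvious constraints — constraint 2: m + h = 6; constraint 6: k - j = 0; constraint 8: j - n = -2 — and the others hold by inspection.

Satisfiable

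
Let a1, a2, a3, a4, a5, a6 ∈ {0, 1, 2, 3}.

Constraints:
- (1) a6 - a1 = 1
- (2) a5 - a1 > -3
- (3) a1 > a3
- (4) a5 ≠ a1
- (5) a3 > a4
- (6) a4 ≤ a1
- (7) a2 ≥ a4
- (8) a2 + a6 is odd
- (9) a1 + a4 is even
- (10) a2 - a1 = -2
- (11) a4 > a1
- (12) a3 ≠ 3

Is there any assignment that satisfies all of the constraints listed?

Unsatisfiable

Constraints 3, 5, and 11 give a3 < a1, a1 < a4, a4 < a3. Chaining: a3 < a1 < a4 < a3, which forces a3 < a3 — impossible.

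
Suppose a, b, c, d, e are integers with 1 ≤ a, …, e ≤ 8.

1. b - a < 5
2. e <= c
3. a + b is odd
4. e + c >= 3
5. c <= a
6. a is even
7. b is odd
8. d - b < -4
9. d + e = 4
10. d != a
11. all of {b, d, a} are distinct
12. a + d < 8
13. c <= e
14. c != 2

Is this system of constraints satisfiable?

One satisfying assignment is a = 4, b = 7, c = 3, d = 1, e = 3.
For the less obvious constraints — constraint 1: b - a = 3; constraint 4: e + c = 6 — and the others hold by inspection.

Satisfiable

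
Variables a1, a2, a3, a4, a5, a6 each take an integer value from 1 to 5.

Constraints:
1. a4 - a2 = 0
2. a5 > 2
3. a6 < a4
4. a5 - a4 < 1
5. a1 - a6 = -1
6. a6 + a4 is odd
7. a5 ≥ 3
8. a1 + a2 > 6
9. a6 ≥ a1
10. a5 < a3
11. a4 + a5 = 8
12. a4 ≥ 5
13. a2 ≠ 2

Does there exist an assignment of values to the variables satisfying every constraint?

Satisfiable

Setting (a1, a2, a3, a4, a5, a6) = (3, 5, 4, 5, 3, 4) satisfies everything: constraint 1: a4 - a2 = 0; constraint 4: a5 - a4 = -2; constraint 5: a1 - a6 = -1, and the others follow.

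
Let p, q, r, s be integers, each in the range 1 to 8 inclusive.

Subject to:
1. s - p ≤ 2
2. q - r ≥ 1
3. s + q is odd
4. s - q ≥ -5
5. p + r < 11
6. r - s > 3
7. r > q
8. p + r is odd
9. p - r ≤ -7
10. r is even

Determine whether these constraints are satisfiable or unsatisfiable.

Constraints 1, 2, 4, and 9 give p − s ≥ -2, s − q ≥ -5, q − r ≥ 1, r − p ≥ 7.
Adding all 4 inequalities: the left sides telescope to 0, and the right sides sum to (-2) + (-5) + 1 + 7 = 1. So 0 ≥ 1, which is false.

Unsatisfiable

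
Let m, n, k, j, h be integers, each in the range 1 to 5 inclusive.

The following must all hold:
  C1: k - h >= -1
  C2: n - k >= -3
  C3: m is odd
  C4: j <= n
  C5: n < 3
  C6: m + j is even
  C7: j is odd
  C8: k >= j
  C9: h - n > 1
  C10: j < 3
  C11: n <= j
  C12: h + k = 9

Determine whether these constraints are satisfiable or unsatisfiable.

One satisfying assignment is m = 1, n = 1, k = 4, j = 1, h = 5.
For the less obvious constraints — constraint 1: k - h = -1; constraint 2: n - k = -3; constraint 9: h - n = 4 — and the others hold by inspection.

Satisfiable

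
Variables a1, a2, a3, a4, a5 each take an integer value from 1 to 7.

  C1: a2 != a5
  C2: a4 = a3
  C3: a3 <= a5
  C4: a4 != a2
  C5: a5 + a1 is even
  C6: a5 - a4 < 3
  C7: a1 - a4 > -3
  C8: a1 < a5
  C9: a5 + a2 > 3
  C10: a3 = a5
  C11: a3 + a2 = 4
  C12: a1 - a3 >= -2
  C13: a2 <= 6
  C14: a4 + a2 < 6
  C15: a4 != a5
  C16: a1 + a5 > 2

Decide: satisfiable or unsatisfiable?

Unsatisfiable

From constraints 2 and 10, a4 = a3 = a5, so a4 = a5. But constraint 15 says a4 ≠ a5. Contradiction.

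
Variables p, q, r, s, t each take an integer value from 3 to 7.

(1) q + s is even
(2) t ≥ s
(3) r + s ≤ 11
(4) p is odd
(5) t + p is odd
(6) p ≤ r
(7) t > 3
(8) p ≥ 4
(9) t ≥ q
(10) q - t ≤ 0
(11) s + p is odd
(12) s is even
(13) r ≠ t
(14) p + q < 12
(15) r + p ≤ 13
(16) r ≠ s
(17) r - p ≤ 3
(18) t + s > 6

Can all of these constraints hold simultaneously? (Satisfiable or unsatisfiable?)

Setting (p, q, r, s, t) = (5, 4, 6, 4, 4) satisfies everything: constraint 3: r + s = 10; constraint 10: q - t = 0; constraint 14: p + q = 9, and the others follow.

Satisfiable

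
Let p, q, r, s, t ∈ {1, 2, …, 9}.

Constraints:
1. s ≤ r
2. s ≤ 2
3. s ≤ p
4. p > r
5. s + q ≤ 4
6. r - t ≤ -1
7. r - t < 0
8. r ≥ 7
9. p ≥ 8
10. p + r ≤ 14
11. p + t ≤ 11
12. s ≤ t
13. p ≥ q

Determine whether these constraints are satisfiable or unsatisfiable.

Unsatisfiable

From constraint 9: p ≥ 8. From constraint 8: r ≥ 7. Hence p + r ≥ 15. But constraint 10 requires p + r ≤ 14, and 14 < 15. Contradiction.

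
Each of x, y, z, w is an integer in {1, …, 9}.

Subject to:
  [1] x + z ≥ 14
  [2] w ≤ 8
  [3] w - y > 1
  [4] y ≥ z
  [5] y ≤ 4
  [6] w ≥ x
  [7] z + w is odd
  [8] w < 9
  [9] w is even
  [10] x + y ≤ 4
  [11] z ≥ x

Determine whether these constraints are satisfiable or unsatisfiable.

Unsatisfiable

From constraints 2 and 6: x ≤ w ≤ 8. From constraints 4 and 5: z ≤ y ≤ 4. Hence x + z ≤ 12. But constraint 1 requires x + z ≥ 14, and 14 > 12. Contradiction.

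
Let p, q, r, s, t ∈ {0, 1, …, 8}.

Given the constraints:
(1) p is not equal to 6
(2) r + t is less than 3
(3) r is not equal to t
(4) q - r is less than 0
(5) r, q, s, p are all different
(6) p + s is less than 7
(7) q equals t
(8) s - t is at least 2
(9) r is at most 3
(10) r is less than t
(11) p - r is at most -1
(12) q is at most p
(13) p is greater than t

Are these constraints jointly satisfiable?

Unsatisfiable

Constraints 10, 11, and 13 give t < p, p < r, r < t. Chaining: t < p < r < t, which forces t < t — impossible.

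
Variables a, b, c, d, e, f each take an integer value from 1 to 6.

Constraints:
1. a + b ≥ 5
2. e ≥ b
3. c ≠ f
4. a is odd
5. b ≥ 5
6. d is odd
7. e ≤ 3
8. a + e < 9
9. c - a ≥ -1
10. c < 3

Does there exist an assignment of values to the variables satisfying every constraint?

Unsatisfiable

From constraints 2 and 5: e ≥ b and b ≥ 5, so e ≥ 5. From constraint 7: e ≤ 3. But 3 < 5, so no value of e works.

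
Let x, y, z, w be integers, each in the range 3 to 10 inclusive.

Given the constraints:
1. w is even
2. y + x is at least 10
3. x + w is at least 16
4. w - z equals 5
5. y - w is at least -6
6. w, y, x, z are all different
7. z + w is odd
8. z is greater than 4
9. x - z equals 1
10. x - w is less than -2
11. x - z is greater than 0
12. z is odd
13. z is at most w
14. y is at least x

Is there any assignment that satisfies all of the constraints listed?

Setting (x, y, z, w) = (6, 7, 5, 10) satisfies everything: constraint 2: y + x = 13; constraint 3: x + w = 16; constraint 4: w - z = 5, and the others follow.

Satisfiable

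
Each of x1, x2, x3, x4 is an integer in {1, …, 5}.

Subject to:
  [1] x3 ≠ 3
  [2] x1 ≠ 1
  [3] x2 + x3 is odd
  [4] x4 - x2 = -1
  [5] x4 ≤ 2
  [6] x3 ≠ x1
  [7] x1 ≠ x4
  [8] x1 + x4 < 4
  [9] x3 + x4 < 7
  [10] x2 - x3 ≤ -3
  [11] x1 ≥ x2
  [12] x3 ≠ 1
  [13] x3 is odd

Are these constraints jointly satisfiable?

Satisfiable

Take x1 = 2, x2 = 2, x3 = 5, x4 = 1. Then constraint 4: x4 - x2 = -1; constraint 8: x1 + x4 = 3, and every other listed constraint is also met.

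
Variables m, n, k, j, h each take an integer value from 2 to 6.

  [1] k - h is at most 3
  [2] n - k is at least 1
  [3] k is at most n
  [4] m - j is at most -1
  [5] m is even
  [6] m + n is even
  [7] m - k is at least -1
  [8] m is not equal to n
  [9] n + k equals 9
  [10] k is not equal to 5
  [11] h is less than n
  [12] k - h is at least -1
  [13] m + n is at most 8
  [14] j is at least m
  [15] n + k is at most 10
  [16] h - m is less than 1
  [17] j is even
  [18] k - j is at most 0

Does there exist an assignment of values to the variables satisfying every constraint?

Setting (m, n, k, j, h) = (2, 6, 3, 6, 2) satisfies everything: constraint 1: k - h = 1; constraint 2: n - k = 3; constraint 4: m - j = -4, and the others follow.

Satisfiable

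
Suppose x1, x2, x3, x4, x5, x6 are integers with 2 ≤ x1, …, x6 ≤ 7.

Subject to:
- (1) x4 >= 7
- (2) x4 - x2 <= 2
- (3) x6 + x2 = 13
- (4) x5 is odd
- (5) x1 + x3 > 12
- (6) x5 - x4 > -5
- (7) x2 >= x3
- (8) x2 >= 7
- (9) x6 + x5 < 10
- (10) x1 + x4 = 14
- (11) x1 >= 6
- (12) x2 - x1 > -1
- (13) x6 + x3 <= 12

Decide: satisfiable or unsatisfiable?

One satisfying assignment is x1 = 7, x2 = 7, x3 = 6, x4 = 7, x5 = 3, x6 = 6.
For the less obvious constraints — constraint 2: x4 - x2 = 0; constraint 3: x6 + x2 = 13; constraint 5: x1 + x3 = 13 — and the others hold by inspection.

Satisfiable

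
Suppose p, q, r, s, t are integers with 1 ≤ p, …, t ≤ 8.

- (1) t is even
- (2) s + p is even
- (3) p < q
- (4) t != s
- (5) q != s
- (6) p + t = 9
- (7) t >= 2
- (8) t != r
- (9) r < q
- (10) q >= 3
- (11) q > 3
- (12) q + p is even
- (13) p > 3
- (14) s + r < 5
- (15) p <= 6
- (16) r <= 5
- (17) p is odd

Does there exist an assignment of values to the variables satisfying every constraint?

Satisfiable

Setting (p, q, r, s, t) = (5, 7, 3, 1, 4) satisfies everything: constraint 1: t = 4 is even; constraint 6: p + t = 9; constraint 14: s + r = 4, and the others follow.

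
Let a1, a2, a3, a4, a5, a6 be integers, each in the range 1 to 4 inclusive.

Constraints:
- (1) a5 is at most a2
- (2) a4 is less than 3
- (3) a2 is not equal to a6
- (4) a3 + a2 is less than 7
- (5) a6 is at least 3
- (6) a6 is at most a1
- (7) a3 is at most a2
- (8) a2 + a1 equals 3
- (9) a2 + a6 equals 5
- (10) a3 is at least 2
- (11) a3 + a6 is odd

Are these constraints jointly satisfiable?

Unsatisfiable

From constraints 7 and 10: a2 ≥ a3 ≥ 2. From constraints 5 and 6: a1 ≥ a6 ≥ 3. Hence a2 + a1 ≥ 5. But constraint 8 requires a2 + a1 = 3, and 3 < 5. Contradiction.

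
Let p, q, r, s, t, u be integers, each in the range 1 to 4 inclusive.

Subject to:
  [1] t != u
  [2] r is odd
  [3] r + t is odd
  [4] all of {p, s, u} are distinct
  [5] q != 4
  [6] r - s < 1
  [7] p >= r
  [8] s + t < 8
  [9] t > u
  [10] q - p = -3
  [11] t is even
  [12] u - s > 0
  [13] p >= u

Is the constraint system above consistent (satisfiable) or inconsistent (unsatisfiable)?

Satisfiable

Setting (p, q, r, s, t, u) = (4, 1, 1, 1, 4, 2) satisfies everything: constraint 6: r - s = 0; constraint 8: s + t = 5, and the others follow.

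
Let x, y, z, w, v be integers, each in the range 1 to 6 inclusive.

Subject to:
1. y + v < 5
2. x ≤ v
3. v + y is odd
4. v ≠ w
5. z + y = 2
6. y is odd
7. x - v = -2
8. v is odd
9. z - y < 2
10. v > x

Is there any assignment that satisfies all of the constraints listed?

Constraint 8 makes v odd and constraint 6 makes y odd, so v + y must be even. Constraint 3 says v + y is odd — contradiction.

Unsatisfiable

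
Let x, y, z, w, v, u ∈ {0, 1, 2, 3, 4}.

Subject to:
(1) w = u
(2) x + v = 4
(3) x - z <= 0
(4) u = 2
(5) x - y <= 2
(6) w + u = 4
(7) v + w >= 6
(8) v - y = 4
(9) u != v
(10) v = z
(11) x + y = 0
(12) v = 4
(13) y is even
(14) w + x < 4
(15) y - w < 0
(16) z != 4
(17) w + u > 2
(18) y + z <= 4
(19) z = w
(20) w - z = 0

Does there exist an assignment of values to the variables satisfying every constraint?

Unsatisfiable

Constraint 12 fixes v = 4 and constraint 4 fixes u = 2. Constraints 1, 10, and 19 give v = z = w = u, so v = u. But 4 ≠ 2 — contradiction.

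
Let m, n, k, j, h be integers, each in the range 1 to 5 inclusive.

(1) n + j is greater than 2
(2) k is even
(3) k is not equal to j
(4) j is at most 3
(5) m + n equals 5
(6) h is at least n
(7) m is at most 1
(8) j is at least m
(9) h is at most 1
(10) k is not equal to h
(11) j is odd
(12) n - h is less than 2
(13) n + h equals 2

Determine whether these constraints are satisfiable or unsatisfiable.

From constraints 4 and 8: m ≤ j ≤ 3. From constraints 6 and 9: n ≤ h ≤ 1. Hence m + n ≤ 4. But constraint 5 requires m + n = 5, and 5 > 4. Contradiction.

Unsatisfiable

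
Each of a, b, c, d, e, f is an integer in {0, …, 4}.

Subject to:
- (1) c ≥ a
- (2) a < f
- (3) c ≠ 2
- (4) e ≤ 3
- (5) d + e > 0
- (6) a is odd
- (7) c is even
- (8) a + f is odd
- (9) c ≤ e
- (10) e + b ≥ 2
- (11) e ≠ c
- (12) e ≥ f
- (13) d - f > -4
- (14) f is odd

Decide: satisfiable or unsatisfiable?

Unsatisfiable

Constraint 6 makes a odd and constraint 14 makes f odd, so a + f must be even. Constraint 8 says a + f is odd — contradiction.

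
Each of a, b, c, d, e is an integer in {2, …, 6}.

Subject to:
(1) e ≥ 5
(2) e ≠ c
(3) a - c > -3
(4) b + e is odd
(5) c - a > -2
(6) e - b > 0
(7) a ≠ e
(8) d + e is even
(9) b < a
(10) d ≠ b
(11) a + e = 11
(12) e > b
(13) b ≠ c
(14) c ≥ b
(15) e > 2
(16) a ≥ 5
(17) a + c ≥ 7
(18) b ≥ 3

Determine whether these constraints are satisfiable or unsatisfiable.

Satisfiable

The assignment a = 5, b = 3, c = 5, d = 6, e = 6 works:
  constraint 3 holds since a - c = 0.
  constraint 5 holds since c - a = 0.
  constraint 6 holds since e - b = 3.
The rest check out directly.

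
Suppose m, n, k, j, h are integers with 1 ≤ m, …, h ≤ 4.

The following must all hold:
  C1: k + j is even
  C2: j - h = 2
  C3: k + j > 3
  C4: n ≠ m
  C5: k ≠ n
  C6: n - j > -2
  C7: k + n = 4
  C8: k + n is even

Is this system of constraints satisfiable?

The assignment m = 4, n = 3, k = 1, j = 3, h = 1 works:
  constraint 2 holds since j - h = 2.
  constraint 3 holds since k + j = 4.
  constraint 6 holds since n - j = 0.
The rest check out directly.

Satisfiable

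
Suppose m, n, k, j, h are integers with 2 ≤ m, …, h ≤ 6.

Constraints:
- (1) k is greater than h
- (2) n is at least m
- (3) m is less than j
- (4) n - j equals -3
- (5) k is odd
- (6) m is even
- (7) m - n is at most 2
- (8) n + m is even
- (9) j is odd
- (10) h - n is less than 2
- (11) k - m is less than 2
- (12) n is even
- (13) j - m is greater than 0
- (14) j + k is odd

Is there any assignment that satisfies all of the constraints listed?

Unsatisfiable

Constraint 9 makes j odd and constraint 5 makes k odd, so j + k must be even. Constraint 14 says j + k is odd — contradiction.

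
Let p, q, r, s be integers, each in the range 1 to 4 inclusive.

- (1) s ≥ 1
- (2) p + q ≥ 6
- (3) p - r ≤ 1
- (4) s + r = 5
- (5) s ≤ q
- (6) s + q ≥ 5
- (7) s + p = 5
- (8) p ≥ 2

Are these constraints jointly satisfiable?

Satisfiable

One satisfying assignment is p = 3, q = 3, r = 3, s = 2.
For the less obvious constraints — constraint 2: p + q = 6; constraint 3: p - r = 0 — and the others hold by inspection.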